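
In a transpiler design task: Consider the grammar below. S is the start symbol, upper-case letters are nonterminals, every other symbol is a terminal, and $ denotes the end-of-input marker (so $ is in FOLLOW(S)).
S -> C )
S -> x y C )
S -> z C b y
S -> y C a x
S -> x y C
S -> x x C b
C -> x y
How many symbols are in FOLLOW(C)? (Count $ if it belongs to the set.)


S is the start symbol and does not occur in any rule body, so FOLLOW(S) = {$}.
Examining every occurrence of C in a rule body:
  S -> C ) : C is followed by terminal ')' -> add ')'
  S -> x y C ) : C is followed by terminal ')' -> add ')' (already in the set)
  S -> z C b y : C is followed by terminal 'b' -> add 'b'
  S -> y C a x : C is followed by terminal 'a' -> add 'a'
  S -> x y C : C is at the right end -> add FOLLOW(S) = {$}
  S -> x x C b : C is followed by terminal 'b' -> add 'b' (already in the set)
  C -> x y : C does not occur in the body -> contributes nothing
FOLLOW(C) = {), a, b, $}
Count: 4

4


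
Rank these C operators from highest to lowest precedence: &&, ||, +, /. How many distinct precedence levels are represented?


Looking up precedence for each operator:
  && -> precedence 2
  || -> precedence 1
  + -> precedence 5
  / -> precedence 6
Sorted highest to lowest: /, +, &&, ||
Distinct precedence values: [6, 5, 2, 1]
Number of distinct levels: 4

4


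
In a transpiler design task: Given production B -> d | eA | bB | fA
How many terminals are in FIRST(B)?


Production: B -> d | eA | bB | fA
Examining each alternative for leading terminals:
  B -> d : first terminal = 'd'
  B -> eA : first terminal = 'e'
  B -> bB : first terminal = 'b'
  B -> fA : first terminal = 'f'
FIRST(B) = {b, d, e, f}
Count: 4

4


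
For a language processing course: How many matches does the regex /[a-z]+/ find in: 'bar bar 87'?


Pattern: /[a-z]+/ (identifiers)
Input: 'bar bar 87'
Scanning for matches:
  Match 1: 'bar'
  Match 2: 'bar'
Total matches: 2

2


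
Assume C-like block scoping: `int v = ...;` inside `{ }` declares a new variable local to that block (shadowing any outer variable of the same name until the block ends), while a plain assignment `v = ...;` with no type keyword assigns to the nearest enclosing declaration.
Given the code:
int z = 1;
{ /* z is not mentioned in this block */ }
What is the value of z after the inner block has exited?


Analyzing scoping rules:
Outer scope: declares z = 1
Inner block: z is neither redeclared nor assigned -> unchanged
After the block -> 1
Result: 1

1


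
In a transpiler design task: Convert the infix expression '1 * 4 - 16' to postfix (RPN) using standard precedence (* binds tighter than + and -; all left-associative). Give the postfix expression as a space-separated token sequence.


Applying the shunting-yard algorithm:
  Operand 1 -> output
  Push '*' onto operator stack -> op-stack: [*]
  Operand 4 -> output
  See '-' (prec 1); top '*' (prec 2) >= it -> pop '*' to output
  Push '-' onto operator stack -> op-stack: [-]
  Operand 16 -> output
  End of input: pop '-' to output
Postfix result: 1 4 * 16 -

1 4 * 16 -


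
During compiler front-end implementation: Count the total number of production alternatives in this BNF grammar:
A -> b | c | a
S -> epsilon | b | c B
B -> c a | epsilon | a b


Counting alternatives per rule:
  A: 3 alternative(s)
  S: 3 alternative(s)
  B: 3 alternative(s)
Sum: 3 + 3 + 3 = 9

9


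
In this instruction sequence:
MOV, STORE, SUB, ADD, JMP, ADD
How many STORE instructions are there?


Scanning instruction sequence for STORE:
  Position 1: MOV
  Position 2: STORE <- MATCH
  Position 3: SUB
  Position 4: ADD
  Position 5: JMP
  Position 6: ADD
Matches at positions: [2]
Total STORE count: 1

1


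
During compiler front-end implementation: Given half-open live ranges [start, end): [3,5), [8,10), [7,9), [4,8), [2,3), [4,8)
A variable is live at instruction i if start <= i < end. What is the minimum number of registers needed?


Live ranges:
  Var0: [3, 5)
  Var1: [8, 10)
  Var2: [7, 9)
  Var3: [4, 8)
  Var4: [2, 3)
  Var5: [4, 8)
Sweep-line events (position, delta, active):
  pos=2 start -> active=1
  pos=3 end -> active=0
  pos=3 start -> active=1
  pos=4 start -> active=2
  pos=4 start -> active=3
  pos=5 end -> active=2
  pos=7 start -> active=3
  pos=8 end -> active=2
  pos=8 end -> active=1
  pos=8 start -> active=2
  pos=9 end -> active=1
  pos=10 end -> active=0
Maximum simultaneous active: 3
Minimum registers needed: 3

3


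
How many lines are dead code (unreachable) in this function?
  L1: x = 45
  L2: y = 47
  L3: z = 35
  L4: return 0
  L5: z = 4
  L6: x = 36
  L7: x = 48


Analyzing control flow:
  L1: reachable (before return)
  L2: reachable (before return)
  L3: reachable (before return)
  L4: reachable (return statement)
  L5: DEAD (after return at L4)
  L6: DEAD (after return at L4)
  L7: DEAD (after return at L4)
Return at L4, total lines = 7
Dead lines: L5 through L7
Count: 3

3


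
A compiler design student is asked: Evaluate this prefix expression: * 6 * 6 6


Parsing prefix expression: * 6 * 6 6
Step 1: Innermost operation '* 6 6'
  6 * 6 = 36
Step 2: Outer operation '* 6 [36]'
  6 * 36 = 216

216


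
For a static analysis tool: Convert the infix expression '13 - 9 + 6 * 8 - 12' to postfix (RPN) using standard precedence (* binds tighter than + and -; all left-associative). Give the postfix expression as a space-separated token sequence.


Applying the shunting-yard algorithm:
  Operand 13 -> output
  Push '-' onto operator stack -> op-stack: [-]
  Operand 9 -> output
  See '+' (prec 1); top '-' (prec 1) >= it -> pop '-' to output
  Push '+' onto operator stack -> op-stack: [+]
  Operand 6 -> output
  Push '*' onto operator stack -> op-stack: [+, *]
  Operand 8 -> output
  See '-' (prec 1); top '*' (prec 2) >= it -> pop '*' to output
  See '-' (prec 1); top '+' (prec 1) >= it -> pop '+' to output
  Push '-' onto operator stack -> op-stack: [-]
  Operand 12 -> output
  End of input: pop '-' to output
Postfix result: 13 9 - 6 8 * + 12 -

13 9 - 6 8 * + 12 -


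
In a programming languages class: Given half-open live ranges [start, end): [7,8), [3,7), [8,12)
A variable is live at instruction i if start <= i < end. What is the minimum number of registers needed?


Live ranges:
  Var0: [7, 8)
  Var1: [3, 7)
  Var2: [8, 12)
Sweep-line events (position, delta, active):
  pos=3 start -> active=1
  pos=7 end -> active=0
  pos=7 start -> active=1
  pos=8 end -> active=0
  pos=8 start -> active=1
  pos=12 end -> active=0
Maximum simultaneous active: 1
Minimum registers needed: 1

1


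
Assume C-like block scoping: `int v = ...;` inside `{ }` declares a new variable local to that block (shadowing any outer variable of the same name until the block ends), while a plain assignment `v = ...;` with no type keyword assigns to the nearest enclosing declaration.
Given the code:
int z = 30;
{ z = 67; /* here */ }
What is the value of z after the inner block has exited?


Analyzing scoping rules:
Outer scope: declares z = 30
Inner block: 'z = 67;' has no type keyword, so it is an assignment to the outer z (no shadowing)
The assignment changed the outer variable itself, so the new value persists after the block -> 67
Result: 67

67


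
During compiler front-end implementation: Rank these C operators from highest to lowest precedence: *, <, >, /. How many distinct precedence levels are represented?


Looking up precedence for each operator:
  * -> precedence 6
  < -> precedence 4
  > -> precedence 4
  / -> precedence 6
Sorted highest to lowest: *, /, <, >
Distinct precedence values: [6, 4]
Number of distinct levels: 2

2


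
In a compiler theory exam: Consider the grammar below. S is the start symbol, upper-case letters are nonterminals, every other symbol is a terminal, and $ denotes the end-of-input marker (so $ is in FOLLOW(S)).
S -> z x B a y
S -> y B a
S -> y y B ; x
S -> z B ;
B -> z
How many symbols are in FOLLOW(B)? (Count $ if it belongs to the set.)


S is the start symbol and does not occur in any rule body, so FOLLOW(S) = {$}.
Examining every occurrence of B in a rule body:
  S -> z x B a y : B is followed by terminal 'a' -> add 'a'
  S -> y B a : B is followed by terminal 'a' -> add 'a' (already in the set)
  S -> y y B ; x : B is followed by terminal ';' -> add ';'
  S -> z B ; : B is followed by terminal ';' -> add ';' (already in the set)
  B -> z : B does not occur in the body -> contributes nothing
FOLLOW(B) = {;, a}
Count: 2

2


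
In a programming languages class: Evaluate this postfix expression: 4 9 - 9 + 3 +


Processing tokens left to right:
Push 4, Push 9
Pop 4 and 9, compute 4 - 9 = -5, push -5
Push 9
Pop -5 and 9, compute -5 + 9 = 4, push 4
Push 3
Pop 4 and 3, compute 4 + 3 = 7, push 7
Stack result: 7

7


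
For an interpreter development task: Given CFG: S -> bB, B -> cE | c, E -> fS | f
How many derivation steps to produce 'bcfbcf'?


Grammar: S -> bB, B -> cE | c, E -> fS | f
Deriving 'bcfbcf':
Step 1: S -> bB => bB
Step 2: B -> cE => bcE
Step 3: E -> fS => bcfS
Step 4: S -> bB => bcfbB
Step 5: B -> cE => bcfbcE
Step 6: E -> f => bcfbcf
Total derivation steps: 6

6


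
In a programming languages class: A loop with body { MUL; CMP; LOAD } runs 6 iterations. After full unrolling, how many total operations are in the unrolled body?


Loop body operations: MUL, CMP, LOAD (3 ops per iteration)
Unrolling 6 iterations:
  Iteration 1: MUL, CMP, LOAD (3 ops)
  Iteration 2: MUL, CMP, LOAD (3 ops)
  Iteration 3: MUL, CMP, LOAD (3 ops)
  Iteration 4: MUL, CMP, LOAD (3 ops)
  Iteration 5: MUL, CMP, LOAD (3 ops)
  Iteration 6: MUL, CMP, LOAD (3 ops)
Total: 6 iterations * 3 ops/iter = 18 operations

18


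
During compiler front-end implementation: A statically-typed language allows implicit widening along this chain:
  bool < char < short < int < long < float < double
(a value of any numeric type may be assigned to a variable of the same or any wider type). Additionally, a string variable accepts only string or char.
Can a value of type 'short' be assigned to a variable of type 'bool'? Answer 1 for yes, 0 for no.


Target variable type: bool
Source value type: short
Numeric ranks: short=2, bool=0
Widening allowed iff rank(source) <= rank(target): 2 <= 0? No
Result: 0

0


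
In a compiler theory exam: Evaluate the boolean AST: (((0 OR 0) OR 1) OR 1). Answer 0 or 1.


Step 1: Evaluate inner node
  0 OR 0 = 0
Step 2: Evaluate next node
  0 OR 1 = 1
Step 3: Evaluate root node
  1 OR 1 = 1

1


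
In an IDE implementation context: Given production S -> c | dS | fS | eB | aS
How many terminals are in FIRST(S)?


Production: S -> c | dS | fS | eB | aS
Examining each alternative for leading terminals:
  S -> c : first terminal = 'c'
  S -> dS : first terminal = 'd'
  S -> fS : first terminal = 'f'
  S -> eB : first terminal = 'e'
  S -> aS : first terminal = 'a'
FIRST(S) = {a, c, d, e, f}
Count: 5

5


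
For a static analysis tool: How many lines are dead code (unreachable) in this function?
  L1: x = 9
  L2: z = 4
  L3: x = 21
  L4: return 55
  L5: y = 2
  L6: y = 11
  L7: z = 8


Analyzing control flow:
  L1: reachable (before return)
  L2: reachable (before return)
  L3: reachable (before return)
  L4: reachable (return statement)
  L5: DEAD (after return at L4)
  L6: DEAD (after return at L4)
  L7: DEAD (after return at L4)
Return at L4, total lines = 7
Dead lines: L5 through L7
Count: 3

3


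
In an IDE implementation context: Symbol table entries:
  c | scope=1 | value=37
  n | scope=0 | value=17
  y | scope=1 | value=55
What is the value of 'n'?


Searching symbol table for 'n':
  c | scope=1 | value=37
  n | scope=0 | value=17 <- MATCH
  y | scope=1 | value=55
Found 'n' at scope 0 with value 17

17


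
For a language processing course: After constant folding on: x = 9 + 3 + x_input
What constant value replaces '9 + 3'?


Identifying constant sub-expression:
  Original: x = 9 + 3 + x_input
  9 and 3 are both compile-time constants
  Evaluating: 9 + 3 = 12
  After folding: x = 12 + x_input

12


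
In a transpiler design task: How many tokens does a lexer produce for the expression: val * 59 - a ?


Scanning 'val * 59 - a'
Token 1: 'val' -> identifier
Token 2: '*' -> operator
Token 3: '59' -> integer_literal
Token 4: '-' -> operator
Token 5: 'a' -> identifier
Total tokens: 5

5


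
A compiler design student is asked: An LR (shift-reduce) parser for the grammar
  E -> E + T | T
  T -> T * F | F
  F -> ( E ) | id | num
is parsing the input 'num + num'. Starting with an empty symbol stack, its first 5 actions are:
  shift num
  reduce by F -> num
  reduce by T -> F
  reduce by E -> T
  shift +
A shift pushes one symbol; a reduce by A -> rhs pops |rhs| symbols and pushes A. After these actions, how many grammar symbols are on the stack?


Tracking the symbol stack through each action:
  Action 1: shift 'num' : push -> stack = [num] (size 1)
  Action 2: reduce by F -> num : pop 1, push F -> stack = [F] (size 1)
  Action 3: reduce by T -> F : pop 1, push T -> stack = [T] (size 1)
  Action 4: reduce by E -> T : pop 1, push E -> stack = [E] (size 1)
  Action 5: shift '+' : push -> stack = [E, +] (size 2)
Final stack size: 2

2


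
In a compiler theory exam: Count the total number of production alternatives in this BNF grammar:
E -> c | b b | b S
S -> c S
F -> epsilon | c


Counting alternatives per rule:
  E: 3 alternative(s)
  S: 1 alternative(s)
  F: 2 alternative(s)
Sum: 3 + 1 + 2 = 6

6


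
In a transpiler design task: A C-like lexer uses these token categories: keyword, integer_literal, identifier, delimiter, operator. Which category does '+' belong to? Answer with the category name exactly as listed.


Token: '+'
Checking categories:
  identifier: no
  integer_literal: no
  operator: YES
  keyword: no
  delimiter: no
Category: operator

operator


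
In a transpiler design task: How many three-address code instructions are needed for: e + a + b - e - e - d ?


Expression: e + a + b - e - e - d
Generating three-address code (respecting * over +/- precedence):
  Instruction 1: t1 = e + a
  Instruction 2: t2 = t1 + b
  Instruction 3: t3 = t2 - e
  Instruction 4: t4 = t3 - e
  Instruction 5: t5 = t4 - d
Total instructions: 5

5


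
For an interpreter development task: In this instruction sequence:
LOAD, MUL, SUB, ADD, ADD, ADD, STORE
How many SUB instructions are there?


Scanning instruction sequence for SUB:
  Position 1: LOAD
  Position 2: MUL
  Position 3: SUB <- MATCH
  Position 4: ADD
  Position 5: ADD
  Position 6: ADD
  Position 7: STORE
Matches at positions: [3]
Total SUB count: 1

1


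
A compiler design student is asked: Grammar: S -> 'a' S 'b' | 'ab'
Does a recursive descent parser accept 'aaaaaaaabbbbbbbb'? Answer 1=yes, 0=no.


Grammar accepts strings of the form a^n b^n (n >= 1)
Word: 'aaaaaaaabbbbbbbb'
Counting: 8 a's and 8 b's
Check: 8 == 8? Yes
Derivation (S -> aSb applied 7 time(s), then S -> ab): S => aSb => aaSbb => aaaSbbb => aaaaSbbbb => aaaaaSbbbbb => aaaaaaSbbbbbb => aaaaaaaSbbbbbbb => aaaaaaaabbbbbbbb
Accepted

1


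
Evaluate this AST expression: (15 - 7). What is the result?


Expression: (15 - 7)
Evaluating step by step:
  15 - 7 = 8
Result: 8

8


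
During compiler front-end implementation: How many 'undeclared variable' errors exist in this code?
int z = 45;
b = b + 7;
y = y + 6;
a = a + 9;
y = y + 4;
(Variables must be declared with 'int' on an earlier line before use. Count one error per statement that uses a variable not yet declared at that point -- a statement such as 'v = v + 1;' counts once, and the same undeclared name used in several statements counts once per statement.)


Scanning code line by line:
  Line 1: declare 'z' -> declared = ['z']
  Line 2: use 'b' -> ERROR (undeclared)
  Line 3: use 'y' -> ERROR (undeclared)
  Line 4: use 'a' -> ERROR (undeclared)
  Line 5: use 'y' -> ERROR (undeclared)
Total undeclared variable errors: 4

4


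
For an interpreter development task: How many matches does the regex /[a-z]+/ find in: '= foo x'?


Pattern: /[a-z]+/ (identifiers)
Input: '= foo x'
Scanning for matches:
  Match 1: 'foo'
  Match 2: 'x'
Total matches: 2

2


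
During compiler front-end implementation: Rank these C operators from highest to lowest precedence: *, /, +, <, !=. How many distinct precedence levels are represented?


Looking up precedence for each operator:
  * -> precedence 6
  / -> precedence 6
  + -> precedence 5
  < -> precedence 4
  != -> precedence 3
Sorted highest to lowest: *, /, +, <, !=
Distinct precedence values: [6, 5, 4, 3]
Number of distinct levels: 4

4


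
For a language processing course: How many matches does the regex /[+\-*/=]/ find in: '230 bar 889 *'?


Pattern: /[+\-*/=]/ (operators)
Input: '230 bar 889 *'
Scanning for matches:
  Match 1: '*'
Total matches: 1

1


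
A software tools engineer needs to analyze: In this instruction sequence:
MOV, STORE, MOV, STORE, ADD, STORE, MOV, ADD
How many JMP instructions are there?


Scanning instruction sequence for JMP:
  Position 1: MOV
  Position 2: STORE
  Position 3: MOV
  Position 4: STORE
  Position 5: ADD
  Position 6: STORE
  Position 7: MOV
  Position 8: ADD
Matches at positions: []
Total JMP count: 0

0


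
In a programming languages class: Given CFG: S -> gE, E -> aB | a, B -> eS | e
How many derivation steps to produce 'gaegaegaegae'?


Grammar: S -> gE, E -> aB | a, B -> eS | e
Deriving 'gaegaegaegae':
Step 1: S -> gE => gE
Step 2: E -> aB => gaB
Step 3: B -> eS => gaeS
Step 4: S -> gE => gaegE
Step 5: E -> aB => gaegaB
Step 6: B -> eS => gaegaeS
Step 7: S -> gE => gaegaegE
Step 8: E -> aB => gaegaegaB
Step 9: B -> eS => gaegaegaeS
Step 10: S -> gE => gaegaegaegE
Step 11: E -> aB => gaegaegaegaB
Step 12: B -> e => gaegaegaegae
Total derivation steps: 12

12


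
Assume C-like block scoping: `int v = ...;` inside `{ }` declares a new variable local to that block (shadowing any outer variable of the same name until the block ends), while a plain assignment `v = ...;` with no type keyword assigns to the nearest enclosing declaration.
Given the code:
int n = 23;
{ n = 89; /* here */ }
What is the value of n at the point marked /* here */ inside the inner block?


Analyzing scoping rules:
Outer scope: declares n = 23
Inner block: 'n = 89;' has no type keyword, so it is an assignment to the outer n (no shadowing)
Inside the block, after the assignment -> 89
Result: 89

89


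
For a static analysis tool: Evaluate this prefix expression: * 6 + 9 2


Parsing prefix expression: * 6 + 9 2
Step 1: Innermost operation '+ 9 2'
  9 + 2 = 11
Step 2: Outer operation '* 6 [11]'
  6 * 11 = 66

66


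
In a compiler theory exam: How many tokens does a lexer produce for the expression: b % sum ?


Scanning 'b % sum'
Token 1: 'b' -> identifier
Token 2: '%' -> operator
Token 3: 'sum' -> identifier
Total tokens: 3

3


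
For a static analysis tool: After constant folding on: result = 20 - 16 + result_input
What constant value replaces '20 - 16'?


Identifying constant sub-expression:
  Original: result = 20 - 16 + result_input
  20 and 16 are both compile-time constants
  Evaluating: 20 - 16 = 4
  After folding: result = 4 + result_input

4


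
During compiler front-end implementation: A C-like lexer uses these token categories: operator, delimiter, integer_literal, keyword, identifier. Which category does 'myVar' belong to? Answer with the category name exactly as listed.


Token: 'myVar'
Checking categories:
  identifier: YES
  integer_literal: no
  operator: no
  keyword: no
  delimiter: no
Category: identifier

identifier


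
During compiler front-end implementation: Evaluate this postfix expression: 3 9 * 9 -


Processing tokens left to right:
Push 3, Push 9
Pop 3 and 9, compute 3 * 9 = 27, push 27
Push 9
Pop 27 and 9, compute 27 - 9 = 18, push 18
Stack result: 18

18


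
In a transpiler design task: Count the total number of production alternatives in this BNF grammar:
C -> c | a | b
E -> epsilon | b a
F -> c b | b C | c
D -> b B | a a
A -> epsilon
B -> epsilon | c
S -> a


Counting alternatives per rule:
  C: 3 alternative(s)
  E: 2 alternative(s)
  F: 3 alternative(s)
  D: 2 alternative(s)
  A: 1 alternative(s)
  B: 2 alternative(s)
  S: 1 alternative(s)
Sum: 3 + 2 + 3 + 2 + 1 + 2 + 1 = 14

14


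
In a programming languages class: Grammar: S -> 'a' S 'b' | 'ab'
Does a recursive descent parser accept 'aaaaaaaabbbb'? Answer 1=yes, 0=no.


Grammar accepts strings of the form a^n b^n (n >= 1)
Word: 'aaaaaaaabbbb'
Counting: 8 a's and 4 b's
Check: 8 == 4? No
Mismatch: a-count != b-count
Rejected

0


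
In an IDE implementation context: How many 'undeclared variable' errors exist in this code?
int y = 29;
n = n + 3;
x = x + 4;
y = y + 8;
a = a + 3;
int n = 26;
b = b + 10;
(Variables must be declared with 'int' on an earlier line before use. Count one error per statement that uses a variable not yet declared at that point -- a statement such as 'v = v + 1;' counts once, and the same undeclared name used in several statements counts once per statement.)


Scanning code line by line:
  Line 1: declare 'y' -> declared = ['y']
  Line 2: use 'n' -> ERROR (undeclared)
  Line 3: use 'x' -> ERROR (undeclared)
  Line 4: use 'y' -> OK (declared)
  Line 5: use 'a' -> ERROR (undeclared)
  Line 6: declare 'n' -> declared = ['n', 'y']
  Line 7: use 'b' -> ERROR (undeclared)
Total undeclared variable errors: 4

4


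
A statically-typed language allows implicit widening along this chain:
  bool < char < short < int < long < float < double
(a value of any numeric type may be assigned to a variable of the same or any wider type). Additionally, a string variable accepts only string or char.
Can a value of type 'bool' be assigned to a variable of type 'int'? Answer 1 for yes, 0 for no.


Target variable type: int
Source value type: bool
Numeric ranks: bool=0, int=3
Widening allowed iff rank(source) <= rank(target): 0 <= 3? Yes
Result: 1

1


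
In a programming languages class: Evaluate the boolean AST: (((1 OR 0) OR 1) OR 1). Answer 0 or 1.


Step 1: Evaluate inner node
  1 OR 0 = 1
Step 2: Evaluate next node
  1 OR 1 = 1
Step 3: Evaluate root node
  1 OR 1 = 1

1


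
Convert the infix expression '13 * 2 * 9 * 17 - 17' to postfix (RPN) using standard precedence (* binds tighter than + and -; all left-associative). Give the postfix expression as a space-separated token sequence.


Applying the shunting-yard algorithm:
  Operand 13 -> output
  Push '*' onto operator stack -> op-stack: [*]
  Operand 2 -> output
  See '*' (prec 2); top '*' (prec 2) >= it -> pop '*' to output
  Push '*' onto operator stack -> op-stack: [*]
  Operand 9 -> output
  See '*' (prec 2); top '*' (prec 2) >= it -> pop '*' to output
  Push '*' onto operator stack -> op-stack: [*]
  Operand 17 -> output
  See '-' (prec 1); top '*' (prec 2) >= it -> pop '*' to output
  Push '-' onto operator stack -> op-stack: [-]
  Operand 17 -> output
  End of input: pop '-' to output
Postfix result: 13 2 * 9 * 17 * 17 -

13 2 * 9 * 17 * 17 -


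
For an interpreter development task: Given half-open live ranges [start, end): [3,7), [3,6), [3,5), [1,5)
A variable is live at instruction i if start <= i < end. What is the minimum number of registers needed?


Live ranges:
  Var0: [3, 7)
  Var1: [3, 6)
  Var2: [3, 5)
  Var3: [1, 5)
Sweep-line events (position, delta, active):
  pos=1 start -> active=1
  pos=3 start -> active=2
  pos=3 start -> active=3
  pos=3 start -> active=4
  pos=5 end -> active=3
  pos=5 end -> active=2
  pos=6 end -> active=1
  pos=7 end -> active=0
Maximum simultaneous active: 4
Minimum registers needed: 4

4


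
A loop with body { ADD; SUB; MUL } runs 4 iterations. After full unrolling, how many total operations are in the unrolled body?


Loop body operations: ADD, SUB, MUL (3 ops per iteration)
Unrolling 4 iterations:
  Iteration 1: ADD, SUB, MUL (3 ops)
  Iteration 2: ADD, SUB, MUL (3 ops)
  Iteration 3: ADD, SUB, MUL (3 ops)
  Iteration 4: ADD, SUB, MUL (3 ops)
Total: 4 iterations * 3 ops/iter = 12 operations

12


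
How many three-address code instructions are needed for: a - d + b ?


Expression: a - d + b
Generating three-address code (respecting * over +/- precedence):
  Instruction 1: t1 = a - d
  Instruction 2: t2 = t1 + b
Total instructions: 2

2


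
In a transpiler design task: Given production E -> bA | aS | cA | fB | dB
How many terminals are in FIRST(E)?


Production: E -> bA | aS | cA | fB | dB
Examining each alternative for leading terminals:
  E -> bA : first terminal = 'b'
  E -> aS : first terminal = 'a'
  E -> cA : first terminal = 'c'
  E -> fB : first terminal = 'f'
  E -> dB : first terminal = 'd'
FIRST(E) = {a, b, c, d, f}
Count: 5

5


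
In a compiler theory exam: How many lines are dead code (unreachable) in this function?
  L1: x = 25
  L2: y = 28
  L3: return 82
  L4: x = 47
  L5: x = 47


Analyzing control flow:
  L1: reachable (before return)
  L2: reachable (before return)
  L3: reachable (return statement)
  L4: DEAD (after return at L3)
  L5: DEAD (after return at L3)
Return at L3, total lines = 5
Dead lines: L4 through L5
Count: 2

2


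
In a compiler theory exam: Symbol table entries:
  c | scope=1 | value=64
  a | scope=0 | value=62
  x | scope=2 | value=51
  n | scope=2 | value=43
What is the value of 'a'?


Searching symbol table for 'a':
  c | scope=1 | value=64
  a | scope=0 | value=62 <- MATCH
  x | scope=2 | value=51
  n | scope=2 | value=43
Found 'a' at scope 0 with value 62

62


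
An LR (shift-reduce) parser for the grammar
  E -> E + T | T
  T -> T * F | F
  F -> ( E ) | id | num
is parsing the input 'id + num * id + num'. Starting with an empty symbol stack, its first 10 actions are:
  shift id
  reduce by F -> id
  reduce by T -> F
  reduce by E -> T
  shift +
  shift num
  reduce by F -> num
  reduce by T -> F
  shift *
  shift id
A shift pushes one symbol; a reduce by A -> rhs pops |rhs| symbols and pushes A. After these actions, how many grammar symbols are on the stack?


Tracking the symbol stack through each action:
  Action 1: shift 'id' : push -> stack = [id] (size 1)
  Action 2: reduce by F -> id : pop 1, push F -> stack = [F] (size 1)
  Action 3: reduce by T -> F : pop 1, push T -> stack = [T] (size 1)
  Action 4: reduce by E -> T : pop 1, push E -> stack = [E] (size 1)
  Action 5: shift '+' : push -> stack = [E, +] (size 2)
  Action 6: shift 'num' : push -> stack = [E, +, num] (size 3)
  Action 7: reduce by F -> num : pop 1, push F -> stack = [E, +, F] (size 3)
  Action 8: reduce by T -> F : pop 1, push T -> stack = [E, +, T] (size 3)
  Action 9: shift '*' : push -> stack = [E, +, T, *] (size 4)
  Action 10: shift 'id' : push -> stack = [E, +, T, *, id] (size 5)
Final stack size: 5

5


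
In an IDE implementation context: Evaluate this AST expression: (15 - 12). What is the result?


Expression: (15 - 12)
Evaluating step by step:
  15 - 12 = 3
Result: 3

3


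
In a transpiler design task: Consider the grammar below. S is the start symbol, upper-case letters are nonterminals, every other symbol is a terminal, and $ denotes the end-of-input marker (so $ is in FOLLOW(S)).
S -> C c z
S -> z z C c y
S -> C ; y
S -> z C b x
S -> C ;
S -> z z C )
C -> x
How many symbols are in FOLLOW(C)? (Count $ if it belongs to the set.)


S is the start symbol and does not occur in any rule body, so FOLLOW(S) = {$}.
Examining every occurrence of C in a rule body:
  S -> C c z : C is followed by terminal 'c' -> add 'c'
  S -> z z C c y : C is followed by terminal 'c' -> add 'c' (already in the set)
  S -> C ; y : C is followed by terminal ';' -> add ';'
  S -> z C b x : C is followed by terminal 'b' -> add 'b'
  S -> C ; : C is followed by terminal ';' -> add ';' (already in the set)
  S -> z z C ) : C is followed by terminal ')' -> add ')'
  C -> x : C does not occur in the body -> contributes nothing
FOLLOW(C) = {), ;, b, c}
Count: 4

4


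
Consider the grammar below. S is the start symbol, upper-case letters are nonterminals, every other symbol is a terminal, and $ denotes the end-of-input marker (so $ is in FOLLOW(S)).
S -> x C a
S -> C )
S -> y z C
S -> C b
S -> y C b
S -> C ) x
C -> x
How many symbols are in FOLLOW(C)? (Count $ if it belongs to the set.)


S is the start symbol and does not occur in any rule body, so FOLLOW(S) = {$}.
Examining every occurrence of C in a rule body:
  S -> x C a : C is followed by terminal 'a' -> add 'a'
  S -> C ) : C is followed by terminal ')' -> add ')'
  S -> y z C : C is at the right end -> add FOLLOW(S) = {$}
  S -> C b : C is followed by terminal 'b' -> add 'b'
  S -> y C b : C is followed by terminal 'b' -> add 'b' (already in the set)
  S -> C ) x : C is followed by terminal ')' -> add ')' (already in the set)
  C -> x : C does not occur in the body -> contributes nothing
FOLLOW(C) = {), a, b, $}
Count: 4

4


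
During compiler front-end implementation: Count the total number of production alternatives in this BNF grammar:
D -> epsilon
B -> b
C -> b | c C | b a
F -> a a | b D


Counting alternatives per rule:
  D: 1 alternative(s)
  B: 1 alternative(s)
  C: 3 alternative(s)
  F: 2 alternative(s)
Sum: 1 + 1 + 3 + 2 = 7

7


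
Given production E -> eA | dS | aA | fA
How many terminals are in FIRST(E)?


Production: E -> eA | dS | aA | fA
Examining each alternative for leading terminals:
  E -> eA : first terminal = 'e'
  E -> dS : first terminal = 'd'
  E -> aA : first terminal = 'a'
  E -> fA : first terminal = 'f'
FIRST(E) = {a, d, e, f}
Count: 4

4


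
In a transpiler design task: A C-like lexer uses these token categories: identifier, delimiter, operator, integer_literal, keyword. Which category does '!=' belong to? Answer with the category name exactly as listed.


Token: '!='
Checking categories:
  identifier: no
  integer_literal: no
  operator: YES
  keyword: no
  delimiter: no
Category: operator

operator


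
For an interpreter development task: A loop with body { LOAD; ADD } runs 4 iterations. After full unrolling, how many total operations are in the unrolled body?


Loop body operations: LOAD, ADD (2 ops per iteration)
Unrolling 4 iterations:
  Iteration 1: LOAD, ADD (2 ops)
  Iteration 2: LOAD, ADD (2 ops)
  Iteration 3: LOAD, ADD (2 ops)
  Iteration 4: LOAD, ADD (2 ops)
Total: 4 iterations * 2 ops/iter = 8 operations

8


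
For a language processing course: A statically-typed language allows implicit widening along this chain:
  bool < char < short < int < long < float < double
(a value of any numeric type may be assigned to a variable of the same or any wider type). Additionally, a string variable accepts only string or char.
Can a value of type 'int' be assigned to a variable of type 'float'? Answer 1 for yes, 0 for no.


Target variable type: float
Source value type: int
Numeric ranks: int=3, float=5
Widening allowed iff rank(source) <= rank(target): 3 <= 5? Yes
Result: 1

1


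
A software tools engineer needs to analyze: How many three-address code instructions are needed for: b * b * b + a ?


Expression: b * b * b + a
Generating three-address code (respecting * over +/- precedence):
  Instruction 1: t1 = b * b
  Instruction 2: t2 = t1 * b
  Instruction 3: t3 = t2 + a
Total instructions: 3

3


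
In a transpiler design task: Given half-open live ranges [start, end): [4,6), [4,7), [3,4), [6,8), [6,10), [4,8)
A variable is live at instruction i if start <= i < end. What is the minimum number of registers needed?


Live ranges:
  Var0: [4, 6)
  Var1: [4, 7)
  Var2: [3, 4)
  Var3: [6, 8)
  Var4: [6, 10)
  Var5: [4, 8)
Sweep-line events (position, delta, active):
  pos=3 start -> active=1
  pos=4 end -> active=0
  pos=4 start -> active=1
  pos=4 start -> active=2
  pos=4 start -> active=3
  pos=6 end -> active=2
  pos=6 start -> active=3
  pos=6 start -> active=4
  pos=7 end -> active=3
  pos=8 end -> active=2
  pos=8 end -> active=1
  pos=10 end -> active=0
Maximum simultaneous active: 4
Minimum registers needed: 4

4


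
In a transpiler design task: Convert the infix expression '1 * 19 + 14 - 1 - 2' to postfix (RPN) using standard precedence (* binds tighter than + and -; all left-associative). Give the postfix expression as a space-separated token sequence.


Applying the shunting-yard algorithm:
  Operand 1 -> output
  Push '*' onto operator stack -> op-stack: [*]
  Operand 19 -> output
  See '+' (prec 1); top '*' (prec 2) >= it -> pop '*' to output
  Push '+' onto operator stack -> op-stack: [+]
  Operand 14 -> output
  See '-' (prec 1); top '+' (prec 1) >= it -> pop '+' to output
  Push '-' onto operator stack -> op-stack: [-]
  Operand 1 -> output
  See '-' (prec 1); top '-' (prec 1) >= it -> pop '-' to output
  Push '-' onto operator stack -> op-stack: [-]
  Operand 2 -> output
  End of input: pop '-' to output
Postfix result: 1 19 * 14 + 1 - 2 -

1 19 * 14 + 1 - 2 -


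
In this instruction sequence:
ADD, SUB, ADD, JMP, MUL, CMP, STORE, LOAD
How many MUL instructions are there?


Scanning instruction sequence for MUL:
  Position 1: ADD
  Position 2: SUB
  Position 3: ADD
  Position 4: JMP
  Position 5: MUL <- MATCH
  Position 6: CMP
  Position 7: STORE
  Position 8: LOAD
Matches at positions: [5]
Total MUL count: 1

1


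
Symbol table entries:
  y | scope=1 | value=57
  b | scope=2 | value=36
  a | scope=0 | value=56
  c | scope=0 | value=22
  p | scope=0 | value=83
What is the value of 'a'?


Searching symbol table for 'a':
  y | scope=1 | value=57
  b | scope=2 | value=36
  a | scope=0 | value=56 <- MATCH
  c | scope=0 | value=22
  p | scope=0 | value=83
Found 'a' at scope 0 with value 56

56


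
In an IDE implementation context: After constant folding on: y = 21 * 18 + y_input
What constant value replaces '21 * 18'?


Identifying constant sub-expression:
  Original: y = 21 * 18 + y_input
  21 and 18 are both compile-time constants
  Evaluating: 21 * 18 = 378
  After folding: y = 378 + y_input

378


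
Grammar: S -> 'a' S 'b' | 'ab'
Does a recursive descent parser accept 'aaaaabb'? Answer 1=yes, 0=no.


Grammar accepts strings of the form a^n b^n (n >= 1)
Word: 'aaaaabb'
Counting: 5 a's and 2 b's
Check: 5 == 2? No
Mismatch: a-count != b-count
Rejected

0


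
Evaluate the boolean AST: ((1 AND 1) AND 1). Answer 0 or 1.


Step 1: Evaluate inner node
  1 AND 1 = 1
Step 2: Evaluate root node
  1 AND 1 = 1

1


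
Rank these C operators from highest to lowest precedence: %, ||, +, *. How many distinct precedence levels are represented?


Looking up precedence for each operator:
  % -> precedence 6
  || -> precedence 1
  + -> precedence 5
  * -> precedence 6
Sorted highest to lowest: %, *, +, ||
Distinct precedence values: [6, 5, 1]
Number of distinct levels: 3

3


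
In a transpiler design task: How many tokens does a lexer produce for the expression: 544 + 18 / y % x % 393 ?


Scanning '544 + 18 / y % x % 393'
Token 1: '544' -> integer_literal
Token 2: '+' -> operator
Token 3: '18' -> integer_literal
Token 4: '/' -> operator
Token 5: 'y' -> identifier
Token 6: '%' -> operator
Token 7: 'x' -> identifier
Token 8: '%' -> operator
Token 9: '393' -> integer_literal
Total tokens: 9

9


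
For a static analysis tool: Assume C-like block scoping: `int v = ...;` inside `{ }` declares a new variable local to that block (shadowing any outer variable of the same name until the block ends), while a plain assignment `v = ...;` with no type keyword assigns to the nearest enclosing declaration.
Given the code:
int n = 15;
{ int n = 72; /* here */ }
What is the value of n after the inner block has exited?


Analyzing scoping rules:
Outer scope: declares n = 15
Inner block: 'int n = 72;' declares a NEW n that shadows the outer one
When the block exits the inner n goes out of scope; the outer n was never modified -> 15
Result: 15

15


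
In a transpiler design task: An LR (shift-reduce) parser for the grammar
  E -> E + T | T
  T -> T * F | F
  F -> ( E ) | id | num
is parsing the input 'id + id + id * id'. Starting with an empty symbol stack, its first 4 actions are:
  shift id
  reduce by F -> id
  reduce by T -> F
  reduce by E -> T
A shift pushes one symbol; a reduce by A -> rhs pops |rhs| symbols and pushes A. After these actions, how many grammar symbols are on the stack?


Tracking the symbol stack through each action:
  Action 1: shift 'id' : push -> stack = [id] (size 1)
  Action 2: reduce by F -> id : pop 1, push F -> stack = [F] (size 1)
  Action 3: reduce by T -> F : pop 1, push T -> stack = [T] (size 1)
  Action 4: reduce by E -> T : pop 1, push E -> stack = [E] (size 1)
Final stack size: 1

1


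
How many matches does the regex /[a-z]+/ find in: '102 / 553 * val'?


Pattern: /[a-z]+/ (identifiers)
Input: '102 / 553 * val'
Scanning for matches:
  Match 1: 'val'
Total matches: 1

1


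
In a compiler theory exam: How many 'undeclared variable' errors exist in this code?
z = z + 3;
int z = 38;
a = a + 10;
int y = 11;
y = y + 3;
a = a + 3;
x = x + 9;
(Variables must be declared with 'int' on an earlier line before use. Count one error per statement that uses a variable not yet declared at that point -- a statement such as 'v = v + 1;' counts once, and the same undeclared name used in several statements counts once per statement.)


Scanning code line by line:
  Line 1: use 'z' -> ERROR (undeclared)
  Line 2: declare 'z' -> declared = ['z']
  Line 3: use 'a' -> ERROR (undeclared)
  Line 4: declare 'y' -> declared = ['y', 'z']
  Line 5: use 'y' -> OK (declared)
  Line 6: use 'a' -> ERROR (undeclared)
  Line 7: use 'x' -> ERROR (undeclared)
Total undeclared variable errors: 4

4


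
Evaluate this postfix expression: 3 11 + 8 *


Processing tokens left to right:
Push 3, Push 11
Pop 3 and 11, compute 3 + 11 = 14, push 14
Push 8
Pop 14 and 8, compute 14 * 8 = 112, push 112
Stack result: 112

112


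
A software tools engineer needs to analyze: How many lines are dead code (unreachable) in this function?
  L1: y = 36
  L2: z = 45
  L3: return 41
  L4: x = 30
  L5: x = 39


Analyzing control flow:
  L1: reachable (before return)
  L2: reachable (before return)
  L3: reachable (return statement)
  L4: DEAD (after return at L3)
  L5: DEAD (after return at L3)
Return at L3, total lines = 5
Dead lines: L4 through L5
Count: 2

2


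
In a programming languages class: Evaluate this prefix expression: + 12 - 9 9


Parsing prefix expression: + 12 - 9 9
Step 1: Innermost operation '- 9 9'
  9 - 9 = 0
Step 2: Outer operation '+ 12 [0]'
  12 + 0 = 12

12


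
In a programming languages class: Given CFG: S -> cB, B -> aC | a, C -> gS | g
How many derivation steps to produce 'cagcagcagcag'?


Grammar: S -> cB, B -> aC | a, C -> gS | g
Deriving 'cagcagcagcag':
Step 1: S -> cB => cB
Step 2: B -> aC => caC
Step 3: C -> gS => cagS
Step 4: S -> cB => cagcB
Step 5: B -> aC => cagcaC
Step 6: C -> gS => cagcagS
Step 7: S -> cB => cagcagcB
Step 8: B -> aC => cagcagcaC
Step 9: C -> gS => cagcagcagS
Step 10: S -> cB => cagcagcagcB
Step 11: B -> aC => cagcagcagcaC
Step 12: C -> g => cagcagcagcag
Total derivation steps: 12

12


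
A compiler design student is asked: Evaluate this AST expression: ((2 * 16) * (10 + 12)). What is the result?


Expression: ((2 * 16) * (10 + 12))
Evaluating step by step:
  2 * 16 = 32
  10 + 12 = 22
  32 * 22 = 704
Result: 704

704


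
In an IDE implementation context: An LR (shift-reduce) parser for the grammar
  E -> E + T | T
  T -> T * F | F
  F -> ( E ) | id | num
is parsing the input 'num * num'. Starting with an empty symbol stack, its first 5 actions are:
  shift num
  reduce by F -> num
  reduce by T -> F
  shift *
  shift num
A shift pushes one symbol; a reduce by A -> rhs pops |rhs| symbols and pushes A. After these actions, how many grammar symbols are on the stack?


Tracking the symbol stack through each action:
  Action 1: shift 'num' : push -> stack = [num] (size 1)
  Action 2: reduce by F -> num : pop 1, push F -> stack = [F] (size 1)
  Action 3: reduce by T -> F : pop 1, push T -> stack = [T] (size 1)
  Action 4: shift '*' : push -> stack = [T, *] (size 2)
  Action 5: shift 'num' : push -> stack = [T, *, num] (size 3)
Final stack size: 3

3
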